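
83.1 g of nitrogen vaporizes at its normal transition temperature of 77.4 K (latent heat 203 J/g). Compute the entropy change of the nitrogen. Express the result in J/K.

ΔS = 218 J/K

Heat absorbed by the substance: Q = mL = 83.1 × 203 = 16869.3 J.
At constant T, ΔS = Q_rev/T = 16869.3 / 77.4 = 218 J/K.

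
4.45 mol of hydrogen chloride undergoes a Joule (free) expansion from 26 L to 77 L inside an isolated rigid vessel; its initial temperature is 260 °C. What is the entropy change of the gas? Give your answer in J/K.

No heat is exchanged and no work is done, so the ideal-gas temperature stays constant.
Entropy is a state function; using a reversible isothermal path, ΔS_gas = nR ln(V₂/V₁) = 4.45 × 8.314 × ln(77/26) = 40.2 J/K.

ΔS_gas = 40.2 J/K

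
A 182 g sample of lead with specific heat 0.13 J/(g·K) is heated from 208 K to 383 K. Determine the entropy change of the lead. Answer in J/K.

ΔS = ∫dQ_rev/T = m c ln(T₂/T₁) = 182 × 0.13 × ln(383/208) = 14.4 J/K.

ΔS = 14.4 J/K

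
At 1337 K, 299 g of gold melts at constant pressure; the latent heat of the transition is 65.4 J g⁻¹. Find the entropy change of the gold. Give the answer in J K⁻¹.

ΔS = 14.6 J/K

Heat absorbed by the substance: Q = mL = 299 × 65.4 = 19554.6 J.
At constant T, ΔS = Q_rev/T = 19554.6 / 1337 = 14.6 J/K.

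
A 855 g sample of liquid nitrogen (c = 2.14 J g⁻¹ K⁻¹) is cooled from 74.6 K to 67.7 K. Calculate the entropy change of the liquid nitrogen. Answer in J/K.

ΔS = ∫dQ_rev/T = m c ln(T₂/T₁) = 855 × 2.14 × ln(67.7/74.6) = -178 J/K.

ΔS = -178 J/K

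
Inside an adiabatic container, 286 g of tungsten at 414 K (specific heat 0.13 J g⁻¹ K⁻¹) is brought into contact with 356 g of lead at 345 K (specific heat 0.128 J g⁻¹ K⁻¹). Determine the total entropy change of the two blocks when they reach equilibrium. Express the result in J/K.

Energy balance: T_f = (m₁c₁T₁ + m₂c₂T₂)/(m₁c₁ + m₂c₂) = 376 K.
ΔS₁ = m₁c₁ ln(T_f/T₁) = 37.18 × ln(376/414) = -3.579 J/K.
ΔS₂ = m₂c₂ ln(T_f/T₂) = 45.568 × ln(376/345) = 3.921 J/K.
ΔS_total = -3.579 + 3.921 = 0.342 J/K.

ΔS_total = 0.342 J/K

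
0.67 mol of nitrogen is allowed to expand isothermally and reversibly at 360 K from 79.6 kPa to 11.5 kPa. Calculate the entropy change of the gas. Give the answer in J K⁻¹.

For an isothermal ideal gas ΔS_gas = nR ln(P₁/P₂) = 0.67 × 8.314 × ln(79.6/11.5) = 10.8 J/K.

ΔS_gas = 10.8 J/K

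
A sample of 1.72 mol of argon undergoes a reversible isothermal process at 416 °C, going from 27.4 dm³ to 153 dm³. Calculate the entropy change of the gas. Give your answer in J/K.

ΔS_gas = 24.6 J/K

For an isothermal ideal gas ΔS_gas = nR ln(V₂/V₁) = 1.72 × 8.314 × ln(153/27.4) = 24.6 J/K.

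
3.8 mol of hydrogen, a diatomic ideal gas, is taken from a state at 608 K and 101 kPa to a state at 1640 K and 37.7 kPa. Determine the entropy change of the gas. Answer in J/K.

ΔS = 141 J/K

ΔS = nC_p ln(T₂/T₁) − nR ln(P₂/P₁), with C_p = 7R/2 = 29.1 J mol⁻¹ K⁻¹ for a diatomic ideal gas.
ΔS = 3.8 × [29.1 × ln(1640/608) − 8.314 × ln(37.7/101)] = 141 J/K.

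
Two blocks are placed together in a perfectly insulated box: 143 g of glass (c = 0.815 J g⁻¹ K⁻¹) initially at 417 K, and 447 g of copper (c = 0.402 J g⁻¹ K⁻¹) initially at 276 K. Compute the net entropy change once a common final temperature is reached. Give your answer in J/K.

Energy balance: T_f = (m₁c₁T₁ + m₂c₂T₂)/(m₁c₁ + m₂c₂) = 331.47 K.
ΔS₁ = m₁c₁ ln(T_f/T₁) = 116.545 × ln(331.47/417) = -26.75 J/K.
ΔS₂ = m₂c₂ ln(T_f/T₂) = 179.694 × ln(331.47/276) = 32.91 J/K.
ΔS_total = -26.75 + 32.91 = 6.16 J/K.

ΔS_total = 6.16 J/K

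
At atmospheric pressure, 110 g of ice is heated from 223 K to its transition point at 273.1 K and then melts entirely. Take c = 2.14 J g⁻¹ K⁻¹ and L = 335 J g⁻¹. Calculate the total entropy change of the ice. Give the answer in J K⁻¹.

ΔS = 183 J/K

Warming step: ΔS₁ = m c ln(T_tr/T_i) = 110 × 2.14 × ln(273.1/223) = 47.71 J/K.
Phase change: ΔS₂ = +mL/T_tr = 110 × 335 / 273.1 = 134.9 J/K.
ΔS_total = (47.71) + (134.9) = 183 J/K.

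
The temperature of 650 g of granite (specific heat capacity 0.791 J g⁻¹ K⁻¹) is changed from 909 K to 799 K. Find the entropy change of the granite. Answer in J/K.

ΔS = -66.3 J/K

ΔS = ∫dQ_rev/T = m c ln(T₂/T₁) = 650 × 0.791 × ln(799/909) = -66.3 J/K.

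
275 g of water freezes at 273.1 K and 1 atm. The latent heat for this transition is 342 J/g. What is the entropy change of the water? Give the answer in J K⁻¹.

Heat released by the substance: Q = −mL = −275 × 342 = −94050 J.
At constant T, ΔS = Q_rev/T = −94050 / 273.1 = -344 J/K.

ΔS = -344 J/K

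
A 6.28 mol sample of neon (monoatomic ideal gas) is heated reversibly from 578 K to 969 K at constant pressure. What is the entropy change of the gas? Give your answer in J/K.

At constant pressure, ΔS = nC_p ln(T₂/T₁) with C_p = 5R/2 = 20.79 J mol⁻¹ K⁻¹.
ΔS = 6.28 × 20.79 × ln(969/578) = 67.4 J/K.

ΔS = 67.4 J/K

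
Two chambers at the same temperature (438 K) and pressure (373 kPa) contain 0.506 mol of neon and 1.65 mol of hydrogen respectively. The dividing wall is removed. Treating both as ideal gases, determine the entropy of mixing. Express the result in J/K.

Mole fractions: x_A = 0.506/2.16 = 0.235, x_B = 0.765.
ΔS_mix = −R(n_A ln x_A + n_B ln x_B) = −8.314 × (0.506 ln 0.235 + 1.65 ln 0.765) = 9.77 J/K.

ΔS_mix = 9.77 J/K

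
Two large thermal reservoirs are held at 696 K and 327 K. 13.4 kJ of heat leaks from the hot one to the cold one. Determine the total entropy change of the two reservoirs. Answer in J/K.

ΔS_hot = −Q/T_H = −13400/696 = -19.25 J/K and ΔS_cold = +Q/T_C = 13400/327 = 40.98 J/K.
ΔS_total = -19.25 + 40.98 = 21.7 J/K, positive as the second law requires.

ΔS_total = 21.7 J/K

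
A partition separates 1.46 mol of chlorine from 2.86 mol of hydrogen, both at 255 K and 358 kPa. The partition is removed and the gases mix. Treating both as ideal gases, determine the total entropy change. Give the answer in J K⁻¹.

ΔS_mix = 23 J/K

Mole fractions: x_A = 1.46/4.32 = 0.338, x_B = 0.662.
ΔS_mix = −R(n_A ln x_A + n_B ln x_B) = −8.314 × (1.46 ln 0.338 + 2.86 ln 0.662) = 23 J/K.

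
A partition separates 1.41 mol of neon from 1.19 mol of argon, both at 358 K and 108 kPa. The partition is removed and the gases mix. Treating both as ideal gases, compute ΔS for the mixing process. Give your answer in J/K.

Mole fractions: x_A = 1.41/2.6 = 0.542, x_B = 0.458.
ΔS_mix = −R(n_A ln x_A + n_B ln x_B) = −8.314 × (1.41 ln 0.542 + 1.19 ln 0.458) = 14.9 J/K.

ΔS_mix = 14.9 J/K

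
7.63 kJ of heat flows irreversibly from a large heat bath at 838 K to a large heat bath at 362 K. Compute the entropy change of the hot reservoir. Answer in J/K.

The hot reservoir loses heat Q, so ΔS_hot = −Q/T_H = −7630/838 = -9.11 J/K.

ΔS_hot = -9.11 J/K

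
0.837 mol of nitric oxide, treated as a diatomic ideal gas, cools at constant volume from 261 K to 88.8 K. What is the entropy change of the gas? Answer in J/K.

ΔS = -18.8 J/K

At constant volume, ΔS = nC_V ln(T₂/T₁) with C_V = 5R/2 = 20.79 J mol⁻¹ K⁻¹.
ΔS = 0.837 × 20.79 × ln(88.8/261) = -18.8 J/K.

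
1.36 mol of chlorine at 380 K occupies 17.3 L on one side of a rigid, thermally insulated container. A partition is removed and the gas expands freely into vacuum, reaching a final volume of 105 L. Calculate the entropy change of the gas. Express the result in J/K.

For an ideal gas in free expansion Q = 0 and W = 0, so T is unchanged.
Entropy is a state function; using a reversible isothermal path, ΔS_gas = nR ln(V₂/V₁) = 1.36 × 8.314 × ln(105/17.3) = 20.4 J/K.

ΔS_gas = 20.4 J/K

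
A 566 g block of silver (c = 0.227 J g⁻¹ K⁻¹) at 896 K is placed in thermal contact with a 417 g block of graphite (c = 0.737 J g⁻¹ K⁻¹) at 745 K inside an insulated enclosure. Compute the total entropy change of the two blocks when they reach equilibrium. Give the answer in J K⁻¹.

ΔS_total = 1.58 J/K

Energy balance: T_f = (m₁c₁T₁ + m₂c₂T₂)/(m₁c₁ + m₂c₂) = 789.52 K.
ΔS₁ = m₁c₁ ln(T_f/T₁) = 128.482 × ln(789.52/896) = -16.26 J/K.
ΔS₂ = m₂c₂ ln(T_f/T₂) = 307.329 × ln(789.52/745) = 17.84 J/K.
ΔS_total = -16.26 + 17.84 = 1.58 J/K.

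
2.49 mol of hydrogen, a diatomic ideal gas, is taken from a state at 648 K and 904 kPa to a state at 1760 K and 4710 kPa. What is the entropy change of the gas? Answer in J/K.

ΔS = 38.2 J/K

ΔS = nC_p ln(T₂/T₁) − nR ln(P₂/P₁), with C_p = 7R/2 = 29.1 J mol⁻¹ K⁻¹ for a diatomic ideal gas.
ΔS = 2.49 × [29.1 × ln(1760/648) − 8.314 × ln(4710/904)] = 38.2 J/K.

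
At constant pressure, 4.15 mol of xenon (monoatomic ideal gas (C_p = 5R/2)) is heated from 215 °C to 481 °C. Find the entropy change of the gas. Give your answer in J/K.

In kelvin: T₁ = 488.15 K, T₂ = 754.15 K. At constant pressure, ΔS = nC_p ln(T₂/T₁) with C_p = 5R/2 = 20.79 J mol⁻¹ K⁻¹.
ΔS = 4.15 × 20.79 × ln(754.15/488.15) = 37.5 J/K.

ΔS = 37.5 J/K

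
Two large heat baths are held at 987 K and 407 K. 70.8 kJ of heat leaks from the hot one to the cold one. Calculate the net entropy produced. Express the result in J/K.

ΔS_total = 102 J/K

ΔS_hot = −Q/T_H = −70800/987 = -71.73 J/K and ΔS_cold = +Q/T_C = 70800/407 = 174 J/K.
ΔS_total = -71.73 + 174 = 102 J/K, positive as the second law requires.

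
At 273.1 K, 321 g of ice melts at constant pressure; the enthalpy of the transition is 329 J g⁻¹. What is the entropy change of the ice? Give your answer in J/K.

Heat absorbed by the substance: Q = mL = 321 × 329 = 105609 J.
At constant T, ΔS = Q_rev/T = 105609 / 273.1 = 387 J/K.

ΔS = 387 J/K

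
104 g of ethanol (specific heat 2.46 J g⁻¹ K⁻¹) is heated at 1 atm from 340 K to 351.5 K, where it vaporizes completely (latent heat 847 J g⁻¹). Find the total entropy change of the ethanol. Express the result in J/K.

ΔS = 259 J/K

Warming step: ΔS₁ = m c ln(T_tr/T_i) = 104 × 2.46 × ln(351.5/340) = 8.51 J/K.
Phase change: ΔS₂ = +mL/T_tr = 104 × 847 / 351.5 = 250.6 J/K.
ΔS_total = (8.51) + (250.6) = 259 J/K.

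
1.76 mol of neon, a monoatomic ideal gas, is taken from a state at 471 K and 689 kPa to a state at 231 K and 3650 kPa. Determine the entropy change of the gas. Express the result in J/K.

ΔS = -50.5 J/K

ΔS = nC_p ln(T₂/T₁) − nR ln(P₂/P₁), with C_p = 5R/2 = 20.79 J mol⁻¹ K⁻¹ for a monoatomic ideal gas.
ΔS = 1.76 × [20.79 × ln(231/471) − 8.314 × ln(3650/689)] = -50.5 J/K.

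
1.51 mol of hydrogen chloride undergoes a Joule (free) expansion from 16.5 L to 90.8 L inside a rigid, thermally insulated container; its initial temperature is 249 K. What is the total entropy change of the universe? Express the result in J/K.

No heat is exchanged and no work is done, so the ideal-gas temperature stays constant.
Entropy is a state function; using a reversible isothermal path, ΔS_gas = nR ln(V₂/V₁) = 1.51 × 8.314 × ln(90.8/16.5) = 21.4 J/K.
The insulated surroundings exchange no heat, so ΔS_surr = 0 and ΔS_universe = ΔS_gas.

ΔS_universe = 21.4 J/K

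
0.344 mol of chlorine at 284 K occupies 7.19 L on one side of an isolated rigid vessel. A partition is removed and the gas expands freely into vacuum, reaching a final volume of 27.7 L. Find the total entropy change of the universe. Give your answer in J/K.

For an ideal gas in free expansion Q = 0 and W = 0, so T is unchanged.
Entropy is a state function; using a reversible isothermal path, ΔS_gas = nR ln(V₂/V₁) = 0.344 × 8.314 × ln(27.7/7.19) = 3.86 J/K.
The insulated surroundings exchange no heat, so ΔS_surr = 0 and ΔS_universe = ΔS_gas.

ΔS_universe = 3.86 J/K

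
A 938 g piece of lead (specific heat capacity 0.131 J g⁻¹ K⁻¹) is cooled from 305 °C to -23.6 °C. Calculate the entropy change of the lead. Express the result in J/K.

ΔS = -103 J/K

In kelvin: T₁ = 578.15 K, T₂ = 249.55 K. ΔS = ∫dQ_rev/T = m c ln(T₂/T₁) = 938 × 0.131 × ln(249.55/578.15) = -103 J/K.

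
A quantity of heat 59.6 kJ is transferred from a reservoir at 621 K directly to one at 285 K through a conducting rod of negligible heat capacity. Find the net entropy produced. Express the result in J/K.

ΔS_hot = −Q/T_H = −59600/621 = -95.97 J/K and ΔS_cold = +Q/T_C = 59600/285 = 209.1 J/K.
ΔS_total = -95.97 + 209.1 = 113 J/K, positive as the second law requires.

ΔS_total = 113 J/K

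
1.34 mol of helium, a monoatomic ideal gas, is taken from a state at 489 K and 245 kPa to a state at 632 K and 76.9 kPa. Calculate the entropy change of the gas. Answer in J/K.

ΔS = 20.1 J/K

ΔS = nC_p ln(T₂/T₁) − nR ln(P₂/P₁), with C_p = 5R/2 = 20.79 J mol⁻¹ K⁻¹ for a monoatomic ideal gas.
ΔS = 1.34 × [20.79 × ln(632/489) − 8.314 × ln(76.9/245)] = 20.1 J/K.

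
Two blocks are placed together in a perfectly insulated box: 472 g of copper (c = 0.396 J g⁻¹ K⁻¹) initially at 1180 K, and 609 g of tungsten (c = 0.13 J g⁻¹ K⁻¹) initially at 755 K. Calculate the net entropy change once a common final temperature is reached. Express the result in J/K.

Energy balance: T_f = (m₁c₁T₁ + m₂c₂T₂)/(m₁c₁ + m₂c₂) = 1053.5 K.
ΔS₁ = m₁c₁ ln(T_f/T₁) = 186.912 × ln(1053.5/1180) = -21.19 J/K.
ΔS₂ = m₂c₂ ln(T_f/T₂) = 79.17 × ln(1053.5/755) = 26.38 J/K.
ΔS_total = -21.19 + 26.38 = 5.19 J/K.

ΔS_total = 5.19 J/K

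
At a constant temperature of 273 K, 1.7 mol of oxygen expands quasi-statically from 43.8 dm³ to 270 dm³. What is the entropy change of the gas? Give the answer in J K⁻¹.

For an isothermal ideal gas ΔS_gas = nR ln(V₂/V₁) = 1.7 × 8.314 × ln(270/43.8) = 25.7 J/K.

ΔS_gas = 25.7 J/K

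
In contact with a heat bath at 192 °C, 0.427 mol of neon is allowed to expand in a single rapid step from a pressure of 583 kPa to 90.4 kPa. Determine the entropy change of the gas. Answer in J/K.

ΔS_gas = 6.62 J/K

Entropy is a state function, so ΔS_gas depends only on the end states.
For an isothermal ideal gas ΔS_gas = nR ln(P₁/P₂) = 0.427 × 8.314 × ln(583/90.4) = 6.62 J/K.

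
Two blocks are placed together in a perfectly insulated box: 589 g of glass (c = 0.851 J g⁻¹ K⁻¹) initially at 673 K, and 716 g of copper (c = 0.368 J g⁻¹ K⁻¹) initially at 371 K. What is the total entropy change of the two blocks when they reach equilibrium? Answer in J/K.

ΔS_total = 28.5 J/K

Energy balance: T_f = (m₁c₁T₁ + m₂c₂T₂)/(m₁c₁ + m₂c₂) = 568.95 K.
ΔS₁ = m₁c₁ ln(T_f/T₁) = 501.239 × ln(568.95/673) = -84.19 J/K.
ΔS₂ = m₂c₂ ln(T_f/T₂) = 263.488 × ln(568.95/371) = 112.7 J/K.
ΔS_total = -84.19 + 112.7 = 28.5 J/K.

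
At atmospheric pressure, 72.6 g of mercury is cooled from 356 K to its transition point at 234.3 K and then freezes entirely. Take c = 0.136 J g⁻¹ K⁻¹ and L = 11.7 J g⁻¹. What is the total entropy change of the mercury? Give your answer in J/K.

ΔS = -7.76 J/K

Cooling step: ΔS₁ = m c ln(T_tr/T_i) = 72.6 × 0.136 × ln(234.3/356) = -4.1304 J/K.
Phase change: ΔS₂ = −mL/T_tr = −72.6 × 11.7 / 234.3 = -3.6254 J/K.
ΔS_total = (-4.1304) + (-3.6254) = -7.76 J/K.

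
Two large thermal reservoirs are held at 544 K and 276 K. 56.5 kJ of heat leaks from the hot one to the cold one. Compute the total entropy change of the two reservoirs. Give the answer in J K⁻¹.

ΔS_hot = −Q/T_H = −56500/544 = -103.9 J/K and ΔS_cold = +Q/T_C = 56500/276 = 204.7 J/K.
ΔS_total = -103.9 + 204.7 = 101 J/K, positive as the second law requires.

ΔS_total = 101 J/K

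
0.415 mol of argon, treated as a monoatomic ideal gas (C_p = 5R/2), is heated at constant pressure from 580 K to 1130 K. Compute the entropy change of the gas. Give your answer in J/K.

At constant pressure, ΔS = nC_p ln(T₂/T₁) with C_p = 5R/2 = 20.79 J mol⁻¹ K⁻¹.
ΔS = 0.415 × 20.79 × ln(1130/580) = 5.75 J/K.

ΔS = 5.75 J/K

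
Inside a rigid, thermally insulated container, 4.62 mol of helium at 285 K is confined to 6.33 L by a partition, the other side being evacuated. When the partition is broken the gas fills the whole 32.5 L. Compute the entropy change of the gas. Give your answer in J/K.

No heat is exchanged and no work is done, so the ideal-gas temperature stays constant.
Entropy is a state function; using a reversible isothermal path, ΔS_gas = nR ln(V₂/V₁) = 4.62 × 8.314 × ln(32.5/6.33) = 62.8 J/K.

ΔS_gas = 62.8 J/K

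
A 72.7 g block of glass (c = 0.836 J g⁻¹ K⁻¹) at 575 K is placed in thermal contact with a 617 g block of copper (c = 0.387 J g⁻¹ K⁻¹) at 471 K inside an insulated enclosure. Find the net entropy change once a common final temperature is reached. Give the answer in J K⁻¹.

ΔS_total = 1 J/K

Energy balance: T_f = (m₁c₁T₁ + m₂c₂T₂)/(m₁c₁ + m₂c₂) = 492.1 K.
ΔS₁ = m₁c₁ ln(T_f/T₁) = 60.7772 × ln(492.1/575) = -9.4622 J/K.
ΔS₂ = m₂c₂ ln(T_f/T₂) = 238.779 × ln(492.1/471) = 10.465 J/K.
ΔS_total = -9.4622 + 10.465 = 1 J/K.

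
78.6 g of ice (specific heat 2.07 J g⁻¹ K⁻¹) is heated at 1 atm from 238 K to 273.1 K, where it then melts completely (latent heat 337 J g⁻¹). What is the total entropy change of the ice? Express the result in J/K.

ΔS = 119 J/K

Warming step: ΔS₁ = m c ln(T_tr/T_i) = 78.6 × 2.07 × ln(273.1/238) = 22.38 J/K.
Phase change: ΔS₂ = +mL/T_tr = 78.6 × 337 / 273.1 = 96.99 J/K.
ΔS_total = (22.38) + (96.99) = 119 J/K.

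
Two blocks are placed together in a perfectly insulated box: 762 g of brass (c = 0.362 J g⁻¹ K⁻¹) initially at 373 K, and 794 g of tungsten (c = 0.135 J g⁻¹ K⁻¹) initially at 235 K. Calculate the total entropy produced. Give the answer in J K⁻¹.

Energy balance: T_f = (m₁c₁T₁ + m₂c₂T₂)/(m₁c₁ + m₂c₂) = 334.38 K.
ΔS₁ = m₁c₁ ln(T_f/T₁) = 275.844 × ln(334.38/373) = -30.15 J/K.
ΔS₂ = m₂c₂ ln(T_f/T₂) = 107.19 × ln(334.38/235) = 37.81 J/K.
ΔS_total = -30.15 + 37.81 = 7.66 J/K.

ΔS_total = 7.66 J/K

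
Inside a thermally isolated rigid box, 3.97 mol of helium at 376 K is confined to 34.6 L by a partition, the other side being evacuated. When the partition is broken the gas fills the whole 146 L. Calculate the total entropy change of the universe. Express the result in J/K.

ΔS_universe = 47.5 J/K

For an ideal gas in free expansion Q = 0 and W = 0, so T is unchanged.
Entropy is a state function; using a reversible isothermal path, ΔS_gas = nR ln(V₂/V₁) = 3.97 × 8.314 × ln(146/34.6) = 47.5 J/K.
The insulated surroundings exchange no heat, so ΔS_surr = 0 and ΔS_universe = ΔS_gas.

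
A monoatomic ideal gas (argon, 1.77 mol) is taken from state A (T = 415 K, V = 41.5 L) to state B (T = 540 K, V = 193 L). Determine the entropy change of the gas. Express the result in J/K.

Entropy is a state function: ΔS = nC_V ln(T₂/T₁) + nR ln(V₂/V₁), with C_V = 3R/2 = 12.47 J mol⁻¹ K⁻¹ for a monoatomic ideal gas.
ΔS = 1.77 × [12.47 × ln(540/415) + 8.314 × ln(193/41.5)] = 28.4 J/K.

ΔS = 28.4 J/K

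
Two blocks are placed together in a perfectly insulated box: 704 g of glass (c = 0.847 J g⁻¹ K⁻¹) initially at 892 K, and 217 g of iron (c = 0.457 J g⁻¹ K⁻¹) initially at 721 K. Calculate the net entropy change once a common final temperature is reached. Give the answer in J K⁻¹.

Energy balance: T_f = (m₁c₁T₁ + m₂c₂T₂)/(m₁c₁ + m₂c₂) = 867.62 K.
ΔS₁ = m₁c₁ ln(T_f/T₁) = 596.288 × ln(867.62/892) = -16.53 J/K.
ΔS₂ = m₂c₂ ln(T_f/T₂) = 99.169 × ln(867.62/721) = 18.36 J/K.
ΔS_total = -16.53 + 18.36 = 1.83 J/K.

ΔS_total = 1.83 J/K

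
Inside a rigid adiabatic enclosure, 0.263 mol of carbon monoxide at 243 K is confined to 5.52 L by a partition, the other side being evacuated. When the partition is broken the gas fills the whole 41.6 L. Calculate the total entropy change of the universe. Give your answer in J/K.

ΔS_universe = 4.42 J/K

For an ideal gas in free expansion Q = 0 and W = 0, so T is unchanged.
Entropy is a state function; using a reversible isothermal path, ΔS_gas = nR ln(V₂/V₁) = 0.263 × 8.314 × ln(41.6/5.52) = 4.42 J/K.
The insulated surroundings exchange no heat, so ΔS_surr = 0 and ΔS_universe = ΔS_gas.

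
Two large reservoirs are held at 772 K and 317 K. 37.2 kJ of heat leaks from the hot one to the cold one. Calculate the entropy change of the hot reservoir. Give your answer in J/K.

ΔS_hot = -48.2 J/K

The hot reservoir loses heat Q, so ΔS_hot = −Q/T_H = −37200/772 = -48.2 J/K.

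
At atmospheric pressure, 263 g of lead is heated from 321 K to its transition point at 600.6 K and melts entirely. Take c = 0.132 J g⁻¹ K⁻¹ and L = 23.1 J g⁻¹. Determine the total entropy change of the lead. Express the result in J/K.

ΔS = 31.9 J/K

Warming step: ΔS₁ = m c ln(T_tr/T_i) = 263 × 0.132 × ln(600.6/321) = 21.75 J/K.
Phase change: ΔS₂ = +mL/T_tr = 263 × 23.1 / 600.6 = 10.12 J/K.
ΔS_total = (21.75) + (10.12) = 31.9 J/K.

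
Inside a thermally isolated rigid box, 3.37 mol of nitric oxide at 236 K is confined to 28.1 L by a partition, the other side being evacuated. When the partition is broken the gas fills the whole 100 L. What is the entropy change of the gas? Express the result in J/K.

No heat is exchanged and no work is done, so the ideal-gas temperature stays constant.
Entropy is a state function; using a reversible isothermal path, ΔS_gas = nR ln(V₂/V₁) = 3.37 × 8.314 × ln(100/28.1) = 35.6 J/K.

ΔS_gas = 35.6 J/K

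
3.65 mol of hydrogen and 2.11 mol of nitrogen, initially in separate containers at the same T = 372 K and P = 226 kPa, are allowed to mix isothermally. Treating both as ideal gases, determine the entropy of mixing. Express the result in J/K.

Mole fractions: x_A = 3.65/5.76 = 0.634, x_B = 0.366.
ΔS_mix = −R(n_A ln x_A + n_B ln x_B) = −8.314 × (3.65 ln 0.634 + 2.11 ln 0.366) = 31.5 J/K.

ΔS_mix = 31.5 J/K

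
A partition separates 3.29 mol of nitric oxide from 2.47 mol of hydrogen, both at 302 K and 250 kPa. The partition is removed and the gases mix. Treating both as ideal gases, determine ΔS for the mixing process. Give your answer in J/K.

Mole fractions: x_A = 3.29/5.76 = 0.571, x_B = 0.429.
ΔS_mix = −R(n_A ln x_A + n_B ln x_B) = −8.314 × (3.29 ln 0.571 + 2.47 ln 0.429) = 32.7 J/K.

ΔS_mix = 32.7 J/K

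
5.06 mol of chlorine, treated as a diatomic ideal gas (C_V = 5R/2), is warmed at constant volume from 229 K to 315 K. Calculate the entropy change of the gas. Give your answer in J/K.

ΔS = 33.5 J/K

At constant volume, ΔS = nC_V ln(T₂/T₁) with C_V = 5R/2 = 20.79 J mol⁻¹ K⁻¹.
ΔS = 5.06 × 20.79 × ln(315/229) = 33.5 J/K.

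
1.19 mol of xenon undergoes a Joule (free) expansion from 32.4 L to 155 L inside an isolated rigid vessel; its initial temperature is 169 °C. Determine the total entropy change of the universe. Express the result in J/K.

No heat is exchanged and no work is done, so the ideal-gas temperature stays constant.
Entropy is a state function; using a reversible isothermal path, ΔS_gas = nR ln(V₂/V₁) = 1.19 × 8.314 × ln(155/32.4) = 15.5 J/K.
The insulated surroundings exchange no heat, so ΔS_surr = 0 and ΔS_universe = ΔS_gas.

ΔS_universe = 15.5 J/K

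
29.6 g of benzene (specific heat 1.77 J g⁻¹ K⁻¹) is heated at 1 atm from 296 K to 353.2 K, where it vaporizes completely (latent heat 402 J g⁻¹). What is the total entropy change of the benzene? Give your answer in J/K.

Warming step: ΔS₁ = m c ln(T_tr/T_i) = 29.6 × 1.77 × ln(353.2/296) = 9.256 J/K.
Phase change: ΔS₂ = +mL/T_tr = 29.6 × 402 / 353.2 = 33.69 J/K.
ΔS_total = (9.256) + (33.69) = 42.9 J/K.

ΔS = 42.9 J/K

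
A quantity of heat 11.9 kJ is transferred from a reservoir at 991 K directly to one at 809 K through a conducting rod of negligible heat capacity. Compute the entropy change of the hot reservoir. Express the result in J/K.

ΔS_hot = -12 J/K

The hot reservoir loses heat Q, so ΔS_hot = −Q/T_H = −11900/991 = -12 J/K.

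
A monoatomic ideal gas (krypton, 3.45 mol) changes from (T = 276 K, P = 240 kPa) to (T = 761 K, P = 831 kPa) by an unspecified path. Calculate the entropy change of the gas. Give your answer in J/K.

ΔS = nC_p ln(T₂/T₁) − nR ln(P₂/P₁), with C_p = 5R/2 = 20.79 J mol⁻¹ K⁻¹ for a monoatomic ideal gas.
ΔS = 3.45 × [20.79 × ln(761/276) − 8.314 × ln(831/240)] = 37.1 J/K.

ΔS = 37.1 J/K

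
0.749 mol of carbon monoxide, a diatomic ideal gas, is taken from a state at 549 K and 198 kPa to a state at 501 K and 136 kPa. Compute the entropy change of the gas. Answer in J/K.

ΔS = 0.345 J/K

ΔS = nC_p ln(T₂/T₁) − nR ln(P₂/P₁), with C_p = 7R/2 = 29.1 J mol⁻¹ K⁻¹ for a diatomic ideal gas.
ΔS = 0.749 × [29.1 × ln(501/549) − 8.314 × ln(136/198)] = 0.345 J/K.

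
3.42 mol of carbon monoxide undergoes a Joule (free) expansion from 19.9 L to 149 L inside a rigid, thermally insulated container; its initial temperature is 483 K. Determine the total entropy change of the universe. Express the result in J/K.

No heat is exchanged and no work is done, so the ideal-gas temperature stays constant.
Entropy is a state function; using a reversible isothermal path, ΔS_gas = nR ln(V₂/V₁) = 3.42 × 8.314 × ln(149/19.9) = 57.2 J/K.
The insulated surroundings exchange no heat, so ΔS_surr = 0 and ΔS_universe = ΔS_gas.

ΔS_universe = 57.2 J/K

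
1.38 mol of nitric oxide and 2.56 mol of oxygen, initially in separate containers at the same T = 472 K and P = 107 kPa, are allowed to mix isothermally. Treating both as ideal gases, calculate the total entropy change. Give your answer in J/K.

ΔS_mix = 21.2 J/K

Mole fractions: x_A = 1.38/3.94 = 0.35, x_B = 0.65.
ΔS_mix = −R(n_A ln x_A + n_B ln x_B) = −8.314 × (1.38 ln 0.35 + 2.56 ln 0.65) = 21.2 J/K.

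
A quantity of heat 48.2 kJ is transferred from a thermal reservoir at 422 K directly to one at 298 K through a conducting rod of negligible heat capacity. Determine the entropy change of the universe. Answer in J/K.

ΔS_hot = −Q/T_H = −48200/422 = -114.2 J/K and ΔS_cold = +Q/T_C = 48200/298 = 161.7 J/K.
ΔS_total = -114.2 + 161.7 = 47.5 J/K, positive as the second law requires.

ΔS_total = 47.5 J/K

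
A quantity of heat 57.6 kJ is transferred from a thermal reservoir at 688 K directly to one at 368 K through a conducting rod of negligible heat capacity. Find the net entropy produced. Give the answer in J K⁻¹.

ΔS_hot = −Q/T_H = −57600/688 = -83.72 J/K and ΔS_cold = +Q/T_C = 57600/368 = 156.5 J/K.
ΔS_total = -83.72 + 156.5 = 72.8 J/K, positive as the second law requires.

ΔS_total = 72.8 J/K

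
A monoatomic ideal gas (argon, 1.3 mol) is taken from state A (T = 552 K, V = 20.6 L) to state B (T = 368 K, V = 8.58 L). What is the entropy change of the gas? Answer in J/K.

Entropy is a state function: ΔS = nC_V ln(T₂/T₁) + nR ln(V₂/V₁), with C_V = 3R/2 = 12.47 J mol⁻¹ K⁻¹ for a monoatomic ideal gas.
ΔS = 1.3 × [12.47 × ln(368/552) + 8.314 × ln(8.58/20.6)] = -16 J/K.

ΔS = -16 J/K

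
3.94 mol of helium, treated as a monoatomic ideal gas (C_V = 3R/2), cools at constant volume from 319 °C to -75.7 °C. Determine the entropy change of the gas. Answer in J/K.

In kelvin: T₁ = 592.15 K, T₂ = 197.45 K. At constant volume, ΔS = nC_V ln(T₂/T₁) with C_V = 3R/2 = 12.47 J mol⁻¹ K⁻¹.
ΔS = 3.94 × 12.47 × ln(197.45/592.15) = -54 J/K.

ΔS = -54 J/K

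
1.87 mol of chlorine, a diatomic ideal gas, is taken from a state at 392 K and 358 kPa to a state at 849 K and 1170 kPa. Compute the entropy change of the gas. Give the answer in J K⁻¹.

ΔS = 23.6 J/K

ΔS = nC_p ln(T₂/T₁) − nR ln(P₂/P₁), with C_p = 7R/2 = 29.1 J mol⁻¹ K⁻¹ for a diatomic ideal gas.
ΔS = 1.87 × [29.1 × ln(849/392) − 8.314 × ln(1170/358)] = 23.6 J/K.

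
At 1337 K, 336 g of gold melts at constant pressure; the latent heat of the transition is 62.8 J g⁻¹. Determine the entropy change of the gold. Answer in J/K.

Heat absorbed by the substance: Q = mL = 336 × 62.8 = 21100.8 J.
At constant T, ΔS = Q_rev/T = 21100.8 / 1337 = 15.8 J/K.

ΔS = 15.8 J/K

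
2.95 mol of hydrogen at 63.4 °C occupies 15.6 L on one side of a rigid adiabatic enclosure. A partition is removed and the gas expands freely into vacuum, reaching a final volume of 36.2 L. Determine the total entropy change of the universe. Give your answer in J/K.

ΔS_universe = 20.6 J/K

No heat is exchanged and no work is done, so the ideal-gas temperature stays constant.
Entropy is a state function; using a reversible isothermal path, ΔS_gas = nR ln(V₂/V₁) = 2.95 × 8.314 × ln(36.2/15.6) = 20.6 J/K.
The insulated surroundings exchange no heat, so ΔS_surr = 0 and ΔS_universe = ΔS_gas.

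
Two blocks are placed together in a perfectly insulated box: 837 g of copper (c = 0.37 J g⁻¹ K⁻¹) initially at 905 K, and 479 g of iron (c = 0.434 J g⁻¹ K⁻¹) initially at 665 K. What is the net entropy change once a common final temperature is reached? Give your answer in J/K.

Energy balance: T_f = (m₁c₁T₁ + m₂c₂T₂)/(m₁c₁ + m₂c₂) = 808.6 K.
ΔS₁ = m₁c₁ ln(T_f/T₁) = 309.69 × ln(808.6/905) = -34.88 J/K.
ΔS₂ = m₂c₂ ln(T_f/T₂) = 207.886 × ln(808.6/665) = 40.65 J/K.
ΔS_total = -34.88 + 40.65 = 5.77 J/K.

ΔS_total = 5.77 J/K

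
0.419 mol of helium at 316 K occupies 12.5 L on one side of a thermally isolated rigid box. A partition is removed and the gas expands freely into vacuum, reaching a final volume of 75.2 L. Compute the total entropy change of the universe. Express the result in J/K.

No heat is exchanged and no work is done, so the ideal-gas temperature stays constant.
Entropy is a state function; using a reversible isothermal path, ΔS_gas = nR ln(V₂/V₁) = 0.419 × 8.314 × ln(75.2/12.5) = 6.25 J/K.
The insulated surroundings exchange no heat, so ΔS_surr = 0 and ΔS_universe = ΔS_gas.

ΔS_universe = 6.25 J/K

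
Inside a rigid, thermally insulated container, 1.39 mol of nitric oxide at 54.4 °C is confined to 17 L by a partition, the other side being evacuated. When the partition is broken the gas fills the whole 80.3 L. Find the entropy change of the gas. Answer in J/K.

No heat is exchanged and no work is done, so the ideal-gas temperature stays constant.
Entropy is a state function; using a reversible isothermal path, ΔS_gas = nR ln(V₂/V₁) = 1.39 × 8.314 × ln(80.3/17) = 17.9 J/K.

ΔS_gas = 17.9 J/K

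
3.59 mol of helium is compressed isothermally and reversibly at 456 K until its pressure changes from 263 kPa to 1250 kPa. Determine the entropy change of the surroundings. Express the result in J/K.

ΔS_surr = 46.5 J/K

For an isothermal ideal gas ΔS_gas = nR ln(P₁/P₂) = 3.59 × 8.314 × ln(263/1250) = -46.5 J/K.
The process is reversible, so ΔS_surr = −ΔS_gas = 46.5 J/K and ΔS_universe = 0.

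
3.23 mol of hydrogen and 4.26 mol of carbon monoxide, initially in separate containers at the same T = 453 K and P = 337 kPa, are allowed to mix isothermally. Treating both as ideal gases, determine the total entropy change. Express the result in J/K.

Mole fractions: x_A = 3.23/7.49 = 0.431, x_B = 0.569.
ΔS_mix = −R(n_A ln x_A + n_B ln x_B) = −8.314 × (3.23 ln 0.431 + 4.26 ln 0.569) = 42.6 J/K.

ΔS_mix = 42.6 J/K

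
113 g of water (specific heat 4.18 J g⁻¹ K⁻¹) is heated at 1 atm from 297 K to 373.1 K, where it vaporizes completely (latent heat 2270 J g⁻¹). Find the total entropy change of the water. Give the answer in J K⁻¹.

ΔS = 795 J/K

Warming step: ΔS₁ = m c ln(T_tr/T_i) = 113 × 4.18 × ln(373.1/297) = 107.7 J/K.
Phase change: ΔS₂ = +mL/T_tr = 113 × 2270 / 373.1 = 687.5 J/K.
ΔS_total = (107.7) + (687.5) = 795 J/K.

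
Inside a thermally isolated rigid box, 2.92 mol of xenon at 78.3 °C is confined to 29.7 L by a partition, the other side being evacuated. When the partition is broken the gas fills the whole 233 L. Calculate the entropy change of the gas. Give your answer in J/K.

For an ideal gas in free expansion Q = 0 and W = 0, so T is unchanged.
Entropy is a state function; using a reversible isothermal path, ΔS_gas = nR ln(V₂/V₁) = 2.92 × 8.314 × ln(233/29.7) = 50 J/K.

ΔS_gas = 50 J/K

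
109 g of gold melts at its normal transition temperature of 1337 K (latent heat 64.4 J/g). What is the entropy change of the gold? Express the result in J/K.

ΔS = 5.25 J/K

Heat absorbed by the substance: Q = mL = 109 × 64.4 = 7019.6 J.
At constant T, ΔS = Q_rev/T = 7019.6 / 1337 = 5.25 J/K.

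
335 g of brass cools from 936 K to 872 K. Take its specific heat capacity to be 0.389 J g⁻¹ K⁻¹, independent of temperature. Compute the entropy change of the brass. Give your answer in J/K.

ΔS = ∫dQ_rev/T = m c ln(T₂/T₁) = 335 × 0.389 × ln(872/936) = -9.23 J/K.

ΔS = -9.23 J/K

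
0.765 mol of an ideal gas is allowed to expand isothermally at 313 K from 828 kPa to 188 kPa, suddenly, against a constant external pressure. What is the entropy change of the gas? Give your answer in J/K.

Entropy is a state function, so ΔS_gas depends only on the end states.
For an isothermal ideal gas ΔS_gas = nR ln(P₁/P₂) = 0.765 × 8.314 × ln(828/188) = 9.43 J/K.

ΔS_gas = 9.43 J/K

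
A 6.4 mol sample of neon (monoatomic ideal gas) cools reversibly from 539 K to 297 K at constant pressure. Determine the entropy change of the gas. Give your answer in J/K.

At constant pressure, ΔS = nC_p ln(T₂/T₁) with C_p = 5R/2 = 20.79 J mol⁻¹ K⁻¹.
ΔS = 6.4 × 20.79 × ln(297/539) = -79.3 J/K.

ΔS = -79.3 J/K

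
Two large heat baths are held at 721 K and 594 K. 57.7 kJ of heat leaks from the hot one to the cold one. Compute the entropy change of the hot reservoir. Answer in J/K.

ΔS_hot = -80 J/K

The hot reservoir loses heat Q, so ΔS_hot = −Q/T_H = −57700/721 = -80 J/K.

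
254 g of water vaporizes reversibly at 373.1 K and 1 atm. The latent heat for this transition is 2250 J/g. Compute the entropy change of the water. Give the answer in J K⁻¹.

ΔS = 1530 J/K

Heat absorbed by the substance: Q = mL = 254 × 2250 = 571500 J.
At constant T, ΔS = Q_rev/T = 571500 / 373.1 = 1530 J/K.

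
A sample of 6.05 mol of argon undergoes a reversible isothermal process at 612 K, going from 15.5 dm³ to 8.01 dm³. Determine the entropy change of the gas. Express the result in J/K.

ΔS_gas = -33.2 J/K

For an isothermal ideal gas ΔS_gas = nR ln(V₂/V₁) = 6.05 × 8.314 × ln(8.01/15.5) = -33.2 J/K.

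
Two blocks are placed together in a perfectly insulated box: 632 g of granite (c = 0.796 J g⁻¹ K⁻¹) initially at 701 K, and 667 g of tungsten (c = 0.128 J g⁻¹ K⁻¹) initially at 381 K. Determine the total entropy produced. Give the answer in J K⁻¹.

ΔS_total = 11.7 J/K

Energy balance: T_f = (m₁c₁T₁ + m₂c₂T₂)/(m₁c₁ + m₂c₂) = 654.57 K.
ΔS₁ = m₁c₁ ln(T_f/T₁) = 503.072 × ln(654.57/701) = -34.47 J/K.
ΔS₂ = m₂c₂ ln(T_f/T₂) = 85.376 × ln(654.57/381) = 46.2 J/K.
ΔS_total = -34.47 + 46.2 = 11.7 J/K.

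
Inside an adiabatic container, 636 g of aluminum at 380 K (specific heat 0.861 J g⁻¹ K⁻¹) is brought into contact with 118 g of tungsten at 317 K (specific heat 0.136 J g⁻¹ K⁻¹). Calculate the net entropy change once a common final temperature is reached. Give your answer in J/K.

Energy balance: T_f = (m₁c₁T₁ + m₂c₂T₂)/(m₁c₁ + m₂c₂) = 378.21 K.
ΔS₁ = m₁c₁ ln(T_f/T₁) = 547.596 × ln(378.21/380) = -2.591 J/K.
ΔS₂ = m₂c₂ ln(T_f/T₂) = 16.048 × ln(378.21/317) = 2.833 J/K.
ΔS_total = -2.591 + 2.833 = 0.242 J/K.

ΔS_total = 0.242 J/K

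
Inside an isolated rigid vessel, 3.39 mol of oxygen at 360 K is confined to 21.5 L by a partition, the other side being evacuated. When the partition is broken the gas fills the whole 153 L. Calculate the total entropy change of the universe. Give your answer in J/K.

No heat is exchanged and no work is done, so the ideal-gas temperature stays constant.
Entropy is a state function; using a reversible isothermal path, ΔS_gas = nR ln(V₂/V₁) = 3.39 × 8.314 × ln(153/21.5) = 55.3 J/K.
The insulated surroundings exchange no heat, so ΔS_surr = 0 and ΔS_universe = ΔS_gas.

ΔS_universe = 55.3 J/K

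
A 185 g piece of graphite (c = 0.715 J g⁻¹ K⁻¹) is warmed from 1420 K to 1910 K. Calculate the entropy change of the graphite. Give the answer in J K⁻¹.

ΔS = ∫dQ_rev/T = m c ln(T₂/T₁) = 185 × 0.715 × ln(1910/1420) = 39.2 J/K.

ΔS = 39.2 J/K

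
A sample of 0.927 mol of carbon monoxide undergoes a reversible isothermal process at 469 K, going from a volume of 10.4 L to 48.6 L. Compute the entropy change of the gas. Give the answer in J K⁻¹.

ΔS_gas = 11.9 J/K

For an isothermal ideal gas ΔS_gas = nR ln(V₂/V₁) = 0.927 × 8.314 × ln(48.6/10.4) = 11.9 J/K.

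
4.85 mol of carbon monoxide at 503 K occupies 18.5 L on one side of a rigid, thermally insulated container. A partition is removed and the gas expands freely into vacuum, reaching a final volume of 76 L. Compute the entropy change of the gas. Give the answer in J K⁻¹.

For an ideal gas in free expansion Q = 0 and W = 0, so T is unchanged.
Entropy is a state function; using a reversible isothermal path, ΔS_gas = nR ln(V₂/V₁) = 4.85 × 8.314 × ln(76/18.5) = 57 J/K.

ΔS_gas = 57 J/K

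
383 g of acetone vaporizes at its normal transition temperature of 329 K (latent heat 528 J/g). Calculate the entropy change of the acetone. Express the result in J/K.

ΔS = 615 J/K

Heat absorbed by the substance: Q = mL = 383 × 528 = 202224 J.
At constant T, ΔS = Q_rev/T = 202224 / 329 = 615 J/K.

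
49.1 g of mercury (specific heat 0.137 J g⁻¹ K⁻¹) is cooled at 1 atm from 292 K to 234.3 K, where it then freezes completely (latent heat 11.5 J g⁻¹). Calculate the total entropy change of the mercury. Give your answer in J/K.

ΔS = -3.89 J/K

Cooling step: ΔS₁ = m c ln(T_tr/T_i) = 49.1 × 0.137 × ln(234.3/292) = -1.481 J/K.
Phase change: ΔS₂ = −mL/T_tr = −49.1 × 11.5 / 234.3 = -2.41 J/K.
ΔS_total = (-1.481) + (-2.41) = -3.89 J/K.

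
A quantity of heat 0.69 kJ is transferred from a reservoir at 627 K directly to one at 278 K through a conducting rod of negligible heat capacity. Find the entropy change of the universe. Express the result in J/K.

ΔS_total = 1.38 J/K

ΔS_hot = −Q/T_H = −690/627 = -1.1 J/K and ΔS_cold = +Q/T_C = 690/278 = 2.482 J/K.
ΔS_total = -1.1 + 2.482 = 1.38 J/K, positive as the second law requires.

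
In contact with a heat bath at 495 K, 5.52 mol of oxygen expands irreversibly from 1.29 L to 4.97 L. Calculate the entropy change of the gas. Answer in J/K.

Entropy is a state function, so ΔS_gas depends only on the end states.
For an isothermal ideal gas ΔS_gas = nR ln(V₂/V₁) = 5.52 × 8.314 × ln(4.97/1.29) = 61.9 J/K.

ΔS_gas = 61.9 J/K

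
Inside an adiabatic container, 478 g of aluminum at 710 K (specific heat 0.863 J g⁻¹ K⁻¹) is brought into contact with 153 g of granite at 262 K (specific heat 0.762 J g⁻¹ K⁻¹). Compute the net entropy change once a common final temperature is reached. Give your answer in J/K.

ΔS_total = 37 J/K

Energy balance: T_f = (m₁c₁T₁ + m₂c₂T₂)/(m₁c₁ + m₂c₂) = 611.28 K.
ΔS₁ = m₁c₁ ln(T_f/T₁) = 412.514 × ln(611.28/710) = -61.75 J/K.
ΔS₂ = m₂c₂ ln(T_f/T₂) = 116.586 × ln(611.28/262) = 98.77 J/K.
ΔS_total = -61.75 + 98.77 = 37 J/K.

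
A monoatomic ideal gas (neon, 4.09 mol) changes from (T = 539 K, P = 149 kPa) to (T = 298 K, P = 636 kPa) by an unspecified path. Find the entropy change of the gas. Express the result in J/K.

ΔS = -99.7 J/K

ΔS = nC_p ln(T₂/T₁) − nR ln(P₂/P₁), with C_p = 5R/2 = 20.79 J mol⁻¹ K⁻¹ for a monoatomic ideal gas.
ΔS = 4.09 × [20.79 × ln(298/539) − 8.314 × ln(636/149)] = -99.7 J/K.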